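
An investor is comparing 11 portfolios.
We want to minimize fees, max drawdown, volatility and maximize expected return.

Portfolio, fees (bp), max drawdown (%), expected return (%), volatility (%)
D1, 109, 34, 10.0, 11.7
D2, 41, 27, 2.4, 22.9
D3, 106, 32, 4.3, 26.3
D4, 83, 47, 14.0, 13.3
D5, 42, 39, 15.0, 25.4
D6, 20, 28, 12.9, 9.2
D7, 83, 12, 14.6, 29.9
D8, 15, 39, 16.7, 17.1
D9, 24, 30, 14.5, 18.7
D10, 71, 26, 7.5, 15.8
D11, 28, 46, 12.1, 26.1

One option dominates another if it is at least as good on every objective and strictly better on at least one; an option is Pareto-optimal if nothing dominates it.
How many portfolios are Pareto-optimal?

D1: dominated by D6 (fees 20≤109, max drawdown 28≤34, expected return 12.9≥10.0, volatility 9.2≤11.7).
D2: not dominated.
D3: dominated by D6 (fees 20≤106, max drawdown 28≤32, expected return 12.9≥4.3, volatility 9.2≤26.3).
D4: not dominated.
D5: dominated by D8 (fees 15≤42, max drawdown 39≤39, expected return 16.7≥15.0, volatility 17.1≤25.4).
D6: not dominated (best volatility).
D7: not dominated (best max drawdown).
D8: not dominated (best fees).
D9: not dominated.
D10: not dominated.
D11: dominated by D6 (fees 20≤28, max drawdown 28≤46, expected return 12.9≥12.1, volatility 9.2≤26.1).
Pareto-optimal: D2, D4, D6, D7, D8, D9, D10 → 7.

7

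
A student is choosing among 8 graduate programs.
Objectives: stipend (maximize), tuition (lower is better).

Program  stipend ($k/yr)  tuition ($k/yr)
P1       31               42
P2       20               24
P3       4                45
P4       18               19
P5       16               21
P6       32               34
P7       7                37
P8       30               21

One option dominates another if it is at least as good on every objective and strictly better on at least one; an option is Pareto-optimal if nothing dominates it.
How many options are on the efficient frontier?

3

P1: dominated by P6 (stipend 32≥31, tuition 34≤42).
P2: dominated by P8 (stipend 30≥20, tuition 21≤24).
P3: dominated by P1 (stipend 31≥4, tuition 42≤45).
P4: not dominated (best tuition).
P5: dominated by P4 (stipend 18≥16, tuition 19≤21).
P6: not dominated (best stipend).
P7: dominated by P2 (stipend 20≥7, tuition 24≤37).
P8: not dominated.
Pareto-optimal: P4, P6, P8 → 3.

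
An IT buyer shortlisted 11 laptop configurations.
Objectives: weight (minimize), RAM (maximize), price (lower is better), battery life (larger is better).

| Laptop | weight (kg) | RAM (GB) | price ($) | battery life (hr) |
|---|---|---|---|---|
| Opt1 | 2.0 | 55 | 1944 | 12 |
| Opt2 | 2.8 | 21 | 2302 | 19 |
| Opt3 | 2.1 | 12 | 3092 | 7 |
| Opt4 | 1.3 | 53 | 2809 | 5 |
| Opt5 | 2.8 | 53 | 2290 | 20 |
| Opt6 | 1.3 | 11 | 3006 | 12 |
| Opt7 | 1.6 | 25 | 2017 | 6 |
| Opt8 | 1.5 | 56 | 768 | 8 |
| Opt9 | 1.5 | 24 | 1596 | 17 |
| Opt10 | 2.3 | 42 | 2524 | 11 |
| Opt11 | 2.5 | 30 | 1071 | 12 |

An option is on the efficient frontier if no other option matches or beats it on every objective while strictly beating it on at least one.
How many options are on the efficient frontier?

Opt1: not dominated.
Opt2: dominated by Opt5 (weight 2.8≤2.8, RAM 53≥21, price 2290≤2302, battery life 20≥19).
Opt3: dominated by Opt1 (weight 2.0≤2.1, RAM 55≥12, price 1944≤3092, battery life 12≥7).
Opt4: not dominated.
Opt5: not dominated (best battery life).
Opt6: not dominated.
Opt7: dominated by Opt8 (weight 1.5≤1.6, RAM 56≥25, price 768≤2017, battery life 8≥6).
Opt8: not dominated (best RAM).
Opt9: not dominated.
Opt10: dominated by Opt1 (weight 2.0≤2.3, RAM 55≥42, price 1944≤2524, battery life 12≥11).
Opt11: not dominated.
Pareto-optimal: Opt1, Opt4, Opt5, Opt6, Opt8, Opt9, Opt11 → 7.

7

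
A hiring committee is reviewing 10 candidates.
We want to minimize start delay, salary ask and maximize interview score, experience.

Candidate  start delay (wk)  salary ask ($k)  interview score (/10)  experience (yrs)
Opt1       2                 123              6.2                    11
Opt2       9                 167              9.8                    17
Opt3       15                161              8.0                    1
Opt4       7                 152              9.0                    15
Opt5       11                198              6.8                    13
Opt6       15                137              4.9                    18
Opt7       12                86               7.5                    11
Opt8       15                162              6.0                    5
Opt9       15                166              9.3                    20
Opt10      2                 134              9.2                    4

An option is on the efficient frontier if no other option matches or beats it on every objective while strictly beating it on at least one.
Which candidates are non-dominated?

Opt1, Opt2, Opt4, Opt6, Opt7, Opt9, Opt10

Opt1: not dominated.
Opt2: not dominated (best interview score).
Opt3: dominated by Opt4 (start delay 7≤15, salary ask 152≤161, interview score 9.0≥8.0, experience 15≥1).
Opt4: not dominated.
Opt5: dominated by Opt2 (start delay 9≤11, salary ask 167≤198, interview score 9.8≥6.8, experience 17≥13).
Opt6: not dominated.
Opt7: not dominated (best salary ask).
Opt8: dominated by Opt1 (start delay 2≤15, salary ask 123≤162, interview score 6.2≥6.0, experience 11≥5).
Opt9: not dominated (best experience).
Opt10: not dominated.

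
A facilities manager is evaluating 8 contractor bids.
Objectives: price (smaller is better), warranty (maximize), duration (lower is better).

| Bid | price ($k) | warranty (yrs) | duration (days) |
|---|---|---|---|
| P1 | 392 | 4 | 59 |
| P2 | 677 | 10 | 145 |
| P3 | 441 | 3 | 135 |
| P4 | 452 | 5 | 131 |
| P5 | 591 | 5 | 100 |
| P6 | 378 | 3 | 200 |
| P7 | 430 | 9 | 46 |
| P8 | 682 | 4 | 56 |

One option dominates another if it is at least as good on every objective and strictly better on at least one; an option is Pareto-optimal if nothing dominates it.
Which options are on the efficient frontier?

P1: not dominated.
P2: not dominated (best warranty).
P3: dominated by P1 (price 392≤441, warranty 4≥3, duration 59≤135).
P4: dominated by P7 (price 430≤452, warranty 9≥5, duration 46≤131).
P5: dominated by P7 (price 430≤591, warranty 9≥5, duration 46≤100).
P6: not dominated (best price).
P7: not dominated (best duration).
P8: dominated by P7 (price 430≤682, warranty 9≥4, duration 46≤56).

P1, P2, P6, P7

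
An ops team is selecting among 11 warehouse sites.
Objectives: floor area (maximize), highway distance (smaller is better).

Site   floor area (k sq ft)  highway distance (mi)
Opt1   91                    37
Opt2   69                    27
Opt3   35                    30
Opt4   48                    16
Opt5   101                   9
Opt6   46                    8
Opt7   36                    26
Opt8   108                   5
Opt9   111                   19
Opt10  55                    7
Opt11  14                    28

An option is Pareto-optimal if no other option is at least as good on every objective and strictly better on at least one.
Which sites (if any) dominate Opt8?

none

Opt1: worse on floor area (91 vs 108).
Opt2: worse on floor area (69 vs 108).
Opt3: worse on floor area (35 vs 108).
Opt4: worse on floor area (48 vs 108).
Opt5: worse on floor area (101 vs 108).
Opt6: worse on floor area (46 vs 108).
Opt7: worse on floor area (36 vs 108).
Opt9: worse on highway distance (19 vs 5).
Opt10: worse on floor area (55 vs 108).
Opt11: worse on floor area (14 vs 108).
No option dominates Opt8.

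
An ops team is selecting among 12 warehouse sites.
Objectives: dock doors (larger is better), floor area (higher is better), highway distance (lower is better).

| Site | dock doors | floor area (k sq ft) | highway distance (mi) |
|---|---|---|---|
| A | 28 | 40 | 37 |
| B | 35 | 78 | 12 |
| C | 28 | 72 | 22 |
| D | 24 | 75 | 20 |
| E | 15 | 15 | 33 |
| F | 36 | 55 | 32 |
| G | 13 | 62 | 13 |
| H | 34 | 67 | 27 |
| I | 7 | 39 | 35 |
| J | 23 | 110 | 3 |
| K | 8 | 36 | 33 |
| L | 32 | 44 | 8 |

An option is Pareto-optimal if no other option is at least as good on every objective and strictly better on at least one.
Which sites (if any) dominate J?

A: worse on floor area (40 vs 110).
B: worse on floor area (78 vs 110).
C: worse on floor area (72 vs 110).
D: worse on floor area (75 vs 110).
E: worse on dock doors (15 vs 23).
F: worse on floor area (55 vs 110).
G: worse on dock doors (13 vs 23).
H: worse on floor area (67 vs 110).
I: worse on dock doors (7 vs 23).
K: worse on dock doors (8 vs 23).
L: worse on floor area (44 vs 110).
No option dominates J.

none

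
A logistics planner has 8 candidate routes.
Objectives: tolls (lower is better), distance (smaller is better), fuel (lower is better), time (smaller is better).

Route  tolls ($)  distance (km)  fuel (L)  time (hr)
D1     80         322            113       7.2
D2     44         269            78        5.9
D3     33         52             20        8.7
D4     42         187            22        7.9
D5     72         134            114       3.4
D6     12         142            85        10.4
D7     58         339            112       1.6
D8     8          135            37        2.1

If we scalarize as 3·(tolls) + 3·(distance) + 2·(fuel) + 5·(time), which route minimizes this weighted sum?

D3

D1: 3·80 + 3·322 + 2·113 + 5·7.2 = 1468.0
D2: 3·44 + 3·269 + 2·78 + 5·5.9 = 1124.5
D3: 3·33 + 3·52 + 2·20 + 5·8.7 = 338.5
D4: 3·42 + 3·187 + 2·22 + 5·7.9 = 770.5
D5: 3·72 + 3·134 + 2·114 + 5·3.4 = 863.0
D6: 3·12 + 3·142 + 2·85 + 5·10.4 = 684.0
D7: 3·58 + 3·339 + 2·112 + 5·1.6 = 1423.0
D8: 3·8 + 3·135 + 2·37 + 5·2.1 = 513.5
Lowest: D3 at 338.5.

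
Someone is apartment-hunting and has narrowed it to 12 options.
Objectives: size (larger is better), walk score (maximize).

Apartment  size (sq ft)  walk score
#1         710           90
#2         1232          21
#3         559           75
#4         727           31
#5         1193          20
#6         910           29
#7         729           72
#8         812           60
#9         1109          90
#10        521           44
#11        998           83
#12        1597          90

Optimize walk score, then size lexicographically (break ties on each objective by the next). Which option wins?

#12

First maximize walk score: best is 90, kept {#1, #9, #12}.
Then maximize size: best is 1597, kept {#12}.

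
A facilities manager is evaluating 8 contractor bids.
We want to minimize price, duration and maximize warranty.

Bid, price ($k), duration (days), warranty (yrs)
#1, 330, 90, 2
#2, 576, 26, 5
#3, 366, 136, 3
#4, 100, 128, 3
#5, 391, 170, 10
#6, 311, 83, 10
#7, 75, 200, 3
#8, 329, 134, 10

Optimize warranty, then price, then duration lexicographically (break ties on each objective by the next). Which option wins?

First maximize warranty: best is 10, kept {#5, #6, #8}.
Then minimize price: best is 311, kept {#6}.

#6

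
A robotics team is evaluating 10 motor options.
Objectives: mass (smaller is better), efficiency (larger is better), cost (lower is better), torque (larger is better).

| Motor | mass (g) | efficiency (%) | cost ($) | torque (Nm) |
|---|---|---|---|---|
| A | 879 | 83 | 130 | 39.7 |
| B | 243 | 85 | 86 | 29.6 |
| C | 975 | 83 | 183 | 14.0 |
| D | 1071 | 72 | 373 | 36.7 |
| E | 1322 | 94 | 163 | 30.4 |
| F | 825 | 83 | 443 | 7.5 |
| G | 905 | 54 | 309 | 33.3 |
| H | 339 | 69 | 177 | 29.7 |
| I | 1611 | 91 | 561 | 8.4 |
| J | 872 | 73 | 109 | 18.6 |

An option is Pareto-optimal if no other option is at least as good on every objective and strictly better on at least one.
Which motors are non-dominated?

A: not dominated (best torque).
B: not dominated (best mass).
C: dominated by A (mass 879≤975, efficiency 83≥83, cost 130≤183, torque 39.7≥14.0).
D: dominated by A (mass 879≤1071, efficiency 83≥72, cost 130≤373, torque 39.7≥36.7).
E: not dominated (best efficiency).
F: dominated by B (mass 243≤825, efficiency 85≥83, cost 86≤443, torque 29.6≥7.5).
G: dominated by A (mass 879≤905, efficiency 83≥54, cost 130≤309, torque 39.7≥33.3).
H: not dominated.
I: dominated by E (mass 1322≤1611, efficiency 94≥91, cost 163≤561, torque 30.4≥8.4).
J: dominated by B (mass 243≤872, efficiency 85≥73, cost 86≤109, torque 29.6≥18.6).

A, B, E, H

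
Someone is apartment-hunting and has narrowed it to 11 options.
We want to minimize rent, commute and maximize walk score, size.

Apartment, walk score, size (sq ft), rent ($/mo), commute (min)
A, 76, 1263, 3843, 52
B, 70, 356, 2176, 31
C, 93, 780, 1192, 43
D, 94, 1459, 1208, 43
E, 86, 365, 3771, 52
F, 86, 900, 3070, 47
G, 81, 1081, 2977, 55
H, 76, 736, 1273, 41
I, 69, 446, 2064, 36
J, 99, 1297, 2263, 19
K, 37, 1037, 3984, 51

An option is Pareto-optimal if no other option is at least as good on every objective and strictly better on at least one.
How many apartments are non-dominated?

6

A: dominated by D (walk score 94≥76, size 1459≥1263, rent 1208≤3843, commute 43≤52).
B: not dominated.
C: not dominated (best rent).
D: not dominated (best size).
E: dominated by C (walk score 93≥86, size 780≥365, rent 1192≤3771, commute 43≤52).
F: dominated by D (walk score 94≥86, size 1459≥900, rent 1208≤3070, commute 43≤47).
G: dominated by D (walk score 94≥81, size 1459≥1081, rent 1208≤2977, commute 43≤55).
H: not dominated.
I: not dominated.
J: not dominated (best walk score).
K: dominated by D (walk score 94≥37, size 1459≥1037, rent 1208≤3984, commute 43≤51).
Pareto-optimal: B, C, D, H, I, J → 6.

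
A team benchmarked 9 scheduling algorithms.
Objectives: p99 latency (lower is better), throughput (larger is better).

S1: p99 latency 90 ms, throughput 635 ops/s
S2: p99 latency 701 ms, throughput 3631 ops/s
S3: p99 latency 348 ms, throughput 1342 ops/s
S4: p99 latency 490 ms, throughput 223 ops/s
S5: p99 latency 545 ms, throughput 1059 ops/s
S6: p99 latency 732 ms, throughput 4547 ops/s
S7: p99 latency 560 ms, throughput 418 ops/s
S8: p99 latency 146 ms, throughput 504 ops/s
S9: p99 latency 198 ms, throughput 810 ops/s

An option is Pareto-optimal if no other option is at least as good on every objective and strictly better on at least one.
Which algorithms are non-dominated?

S1: not dominated (best p99 latency).
S2: not dominated.
S3: not dominated.
S4: dominated by S1 (p99 latency 90≤490, throughput 635≥223).
S5: dominated by S3 (p99 latency 348≤545, throughput 1342≥1059).
S6: not dominated (best throughput).
S7: dominated by S1 (p99 latency 90≤560, throughput 635≥418).
S8: dominated by S1 (p99 latency 90≤146, throughput 635≥504).
S9: not dominated.

S1, S2, S3, S6, S9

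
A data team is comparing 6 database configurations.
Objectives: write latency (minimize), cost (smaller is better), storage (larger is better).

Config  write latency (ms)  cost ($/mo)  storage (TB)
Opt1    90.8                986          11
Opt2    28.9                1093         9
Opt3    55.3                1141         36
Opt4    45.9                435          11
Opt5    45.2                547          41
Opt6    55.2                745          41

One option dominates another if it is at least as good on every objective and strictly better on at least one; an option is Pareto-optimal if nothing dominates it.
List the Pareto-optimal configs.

Opt2, Opt4, Opt5

Opt1: dominated by Opt4 (write latency 45.9≤90.8, cost 435≤986, storage 11≥11).
Opt2: not dominated (best write latency).
Opt3: dominated by Opt5 (write latency 45.2≤55.3, cost 547≤1141, storage 41≥36).
Opt4: not dominated (best cost).
Opt5: not dominated.
Opt6: dominated by Opt5 (write latency 45.2≤55.2, cost 547≤745, storage 41≥41).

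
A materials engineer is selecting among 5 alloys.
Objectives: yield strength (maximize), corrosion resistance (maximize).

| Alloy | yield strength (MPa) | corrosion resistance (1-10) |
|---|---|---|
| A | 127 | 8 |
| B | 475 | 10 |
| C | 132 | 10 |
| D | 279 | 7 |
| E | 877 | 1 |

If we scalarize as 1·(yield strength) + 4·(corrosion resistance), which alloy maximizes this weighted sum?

A: 1·127 + 4·8 = 159
B: 1·475 + 4·10 = 515
C: 1·132 + 4·10 = 172
D: 1·279 + 4·7 = 307
E: 1·877 + 4·1 = 881
Highest: E at 881.

E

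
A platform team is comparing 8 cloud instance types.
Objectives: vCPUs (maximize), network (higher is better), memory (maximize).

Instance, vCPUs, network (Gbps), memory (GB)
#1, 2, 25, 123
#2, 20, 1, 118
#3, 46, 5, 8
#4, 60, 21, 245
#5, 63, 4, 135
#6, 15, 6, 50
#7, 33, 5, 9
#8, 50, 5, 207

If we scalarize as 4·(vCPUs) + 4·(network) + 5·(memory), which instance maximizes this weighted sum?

#4

#1: 4·2 + 4·25 + 5·123 = 723
#2: 4·20 + 4·1 + 5·118 = 674
#3: 4·46 + 4·5 + 5·8 = 244
#4: 4·60 + 4·21 + 5·245 = 1549
#5: 4·63 + 4·4 + 5·135 = 943
#6: 4·15 + 4·6 + 5·50 = 334
#7: 4·33 + 4·5 + 5·9 = 197
#8: 4·50 + 4·5 + 5·207 = 1255
Highest: #4 at 1549.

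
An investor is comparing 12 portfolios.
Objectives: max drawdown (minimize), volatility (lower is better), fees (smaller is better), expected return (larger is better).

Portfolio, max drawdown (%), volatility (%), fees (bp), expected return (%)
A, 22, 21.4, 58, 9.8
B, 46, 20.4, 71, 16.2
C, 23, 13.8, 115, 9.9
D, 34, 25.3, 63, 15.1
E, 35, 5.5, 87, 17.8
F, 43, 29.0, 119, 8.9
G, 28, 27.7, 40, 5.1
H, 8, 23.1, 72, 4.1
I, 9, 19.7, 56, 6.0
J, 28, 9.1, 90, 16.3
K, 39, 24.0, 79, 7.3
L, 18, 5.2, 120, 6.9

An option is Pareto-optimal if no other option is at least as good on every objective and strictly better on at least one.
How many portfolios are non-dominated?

A: not dominated.
B: not dominated.
C: not dominated.
D: not dominated.
E: not dominated (best expected return).
F: dominated by A (max drawdown 22≤43, volatility 21.4≤29.0, fees 58≤119, expected return 9.8≥8.9).
G: not dominated (best fees).
H: not dominated (best max drawdown).
I: not dominated.
J: not dominated.
K: dominated by A (max drawdown 22≤39, volatility 21.4≤24.0, fees 58≤79, expected return 9.8≥7.3).
L: not dominated (best volatility).
Pareto-optimal: A, B, C, D, E, G, H, I, J, L → 10.

10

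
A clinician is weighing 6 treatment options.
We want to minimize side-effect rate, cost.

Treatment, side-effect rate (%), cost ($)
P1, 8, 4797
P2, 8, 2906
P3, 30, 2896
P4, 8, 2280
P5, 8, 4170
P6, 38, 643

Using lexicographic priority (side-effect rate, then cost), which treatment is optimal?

First minimize side-effect rate: best is 8, kept {P1, P2, P4, P5}.
Then minimize cost: best is 2280, kept {P4}.

P4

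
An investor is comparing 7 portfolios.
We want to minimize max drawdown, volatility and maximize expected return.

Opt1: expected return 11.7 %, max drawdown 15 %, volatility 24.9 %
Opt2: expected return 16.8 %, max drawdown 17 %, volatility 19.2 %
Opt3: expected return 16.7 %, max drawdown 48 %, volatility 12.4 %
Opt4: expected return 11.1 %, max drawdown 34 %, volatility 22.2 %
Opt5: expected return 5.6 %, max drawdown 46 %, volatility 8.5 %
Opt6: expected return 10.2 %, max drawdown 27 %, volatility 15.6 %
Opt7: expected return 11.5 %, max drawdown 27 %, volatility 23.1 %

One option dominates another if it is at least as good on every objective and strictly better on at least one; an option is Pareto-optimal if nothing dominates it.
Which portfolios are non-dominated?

Opt1: not dominated (best max drawdown).
Opt2: not dominated (best expected return).
Opt3: not dominated.
Opt4: dominated by Opt2 (expected return 16.8≥11.1, max drawdown 17≤34, volatility 19.2≤22.2).
Opt5: not dominated (best volatility).
Opt6: not dominated.
Opt7: dominated by Opt2 (expected return 16.8≥11.5, max drawdown 17≤27, volatility 19.2≤23.1).

Opt1, Opt2, Opt3, Opt5, Opt6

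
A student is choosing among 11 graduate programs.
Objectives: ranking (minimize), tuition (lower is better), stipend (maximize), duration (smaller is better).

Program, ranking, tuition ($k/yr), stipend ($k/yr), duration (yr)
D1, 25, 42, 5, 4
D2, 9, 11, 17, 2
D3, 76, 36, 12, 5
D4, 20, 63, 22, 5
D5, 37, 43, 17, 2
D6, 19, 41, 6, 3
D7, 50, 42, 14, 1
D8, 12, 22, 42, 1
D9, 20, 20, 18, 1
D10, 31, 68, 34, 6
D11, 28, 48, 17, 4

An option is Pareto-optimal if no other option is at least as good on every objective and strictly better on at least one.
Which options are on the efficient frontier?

D1: dominated by D2 (ranking 9≤25, tuition 11≤42, stipend 17≥5, duration 2≤4).
D2: not dominated (best ranking).
D3: dominated by D2 (ranking 9≤76, tuition 11≤36, stipend 17≥12, duration 2≤5).
D4: dominated by D8 (ranking 12≤20, tuition 22≤63, stipend 42≥22, duration 1≤5).
D5: dominated by D2 (ranking 9≤37, tuition 11≤43, stipend 17≥17, duration 2≤2).
D6: dominated by D2 (ranking 9≤19, tuition 11≤41, stipend 17≥6, duration 2≤3).
D7: dominated by D8 (ranking 12≤50, tuition 22≤42, stipend 42≥14, duration 1≤1).
D8: not dominated (best stipend).
D9: not dominated.
D10: dominated by D8 (ranking 12≤31, tuition 22≤68, stipend 42≥34, duration 1≤6).
D11: dominated by D2 (ranking 9≤28, tuition 11≤48, stipend 17≥17, duration 2≤4).

D2, D8, D9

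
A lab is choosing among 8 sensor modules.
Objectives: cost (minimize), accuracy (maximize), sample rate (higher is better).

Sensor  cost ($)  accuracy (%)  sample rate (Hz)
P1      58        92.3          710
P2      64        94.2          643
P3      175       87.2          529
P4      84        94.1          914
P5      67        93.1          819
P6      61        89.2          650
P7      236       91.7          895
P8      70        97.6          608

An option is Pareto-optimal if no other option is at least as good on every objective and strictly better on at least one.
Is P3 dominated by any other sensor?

P1 vs P3: cost 58≤175, accuracy 92.3≥87.2, sample rate 710≥529 — P1 is at least as good on every objective and strictly better on at least one, so P1 dominates P3.

Yes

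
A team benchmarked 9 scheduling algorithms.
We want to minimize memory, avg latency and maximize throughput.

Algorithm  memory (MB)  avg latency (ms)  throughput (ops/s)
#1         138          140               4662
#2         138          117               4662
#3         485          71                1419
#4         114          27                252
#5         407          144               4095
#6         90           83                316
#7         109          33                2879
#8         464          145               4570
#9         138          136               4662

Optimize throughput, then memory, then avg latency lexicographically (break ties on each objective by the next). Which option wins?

First maximize throughput: best is 4662, kept {#1, #2, #9}.
Then minimize memory: best is 138, kept {#1, #2, #9}.
Then minimize avg latency: best is 117, kept {#2}.

#2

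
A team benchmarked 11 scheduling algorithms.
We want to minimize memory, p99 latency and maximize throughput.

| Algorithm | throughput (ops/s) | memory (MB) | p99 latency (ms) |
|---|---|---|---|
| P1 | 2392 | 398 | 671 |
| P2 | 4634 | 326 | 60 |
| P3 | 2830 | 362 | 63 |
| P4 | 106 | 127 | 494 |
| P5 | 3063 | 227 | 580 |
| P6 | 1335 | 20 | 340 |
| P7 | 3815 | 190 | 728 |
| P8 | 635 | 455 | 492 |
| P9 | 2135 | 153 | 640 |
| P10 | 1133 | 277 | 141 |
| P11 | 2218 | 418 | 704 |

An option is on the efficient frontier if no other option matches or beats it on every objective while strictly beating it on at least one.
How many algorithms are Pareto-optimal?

6

P1: dominated by P2 (throughput 4634≥2392, memory 326≤398, p99 latency 60≤671).
P2: not dominated (best throughput).
P3: dominated by P2 (throughput 4634≥2830, memory 326≤362, p99 latency 60≤63).
P4: dominated by P6 (throughput 1335≥106, memory 20≤127, p99 latency 340≤494).
P5: not dominated.
P6: not dominated (best memory).
P7: not dominated.
P8: dominated by P2 (throughput 4634≥635, memory 326≤455, p99 latency 60≤492).
P9: not dominated.
P10: not dominated.
P11: dominated by P1 (throughput 2392≥2218, memory 398≤418, p99 latency 671≤704).
Pareto-optimal: P2, P5, P6, P7, P9, P10 → 6.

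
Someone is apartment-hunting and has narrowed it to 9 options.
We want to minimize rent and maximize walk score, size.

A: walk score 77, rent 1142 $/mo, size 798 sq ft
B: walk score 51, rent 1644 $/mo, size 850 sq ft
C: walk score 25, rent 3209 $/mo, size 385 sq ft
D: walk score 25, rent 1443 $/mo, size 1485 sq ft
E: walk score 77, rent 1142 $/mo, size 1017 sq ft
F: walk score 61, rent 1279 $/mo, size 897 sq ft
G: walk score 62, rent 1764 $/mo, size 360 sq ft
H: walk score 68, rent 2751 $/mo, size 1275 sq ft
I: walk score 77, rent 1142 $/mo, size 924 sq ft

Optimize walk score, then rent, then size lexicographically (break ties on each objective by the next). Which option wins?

First maximize walk score: best is 77, kept {A, E, I}.
Then minimize rent: best is 1142, kept {A, E, I}.
Then maximize size: best is 1017, kept {E}.

E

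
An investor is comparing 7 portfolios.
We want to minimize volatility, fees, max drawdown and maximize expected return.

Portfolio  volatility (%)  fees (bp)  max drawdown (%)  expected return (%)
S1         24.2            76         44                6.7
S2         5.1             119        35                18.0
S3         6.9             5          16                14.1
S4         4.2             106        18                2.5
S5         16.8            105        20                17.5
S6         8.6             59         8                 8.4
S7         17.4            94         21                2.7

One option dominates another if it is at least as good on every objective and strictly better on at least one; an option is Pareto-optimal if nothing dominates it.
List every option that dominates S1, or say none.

S3, S6

S3: volatility 6.9≤24.2, fees 5≤76, max drawdown 16≤44, expected return 14.1≥6.7 — dominates S1.
S6: volatility 8.6≤24.2, fees 59≤76, max drawdown 8≤44, expected return 8.4≥6.7 — dominates S1.
Others (S2, S4, S5, S7) are each worse than S1 on at least one objective.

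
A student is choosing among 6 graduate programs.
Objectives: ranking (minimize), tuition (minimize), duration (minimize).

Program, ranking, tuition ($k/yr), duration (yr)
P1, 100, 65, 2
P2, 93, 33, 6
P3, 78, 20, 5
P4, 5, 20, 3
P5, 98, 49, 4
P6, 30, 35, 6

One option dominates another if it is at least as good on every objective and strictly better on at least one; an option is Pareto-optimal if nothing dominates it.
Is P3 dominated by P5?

No

P5 vs P3: P5 is worse on ranking (98 vs 78), so it does not dominate P3.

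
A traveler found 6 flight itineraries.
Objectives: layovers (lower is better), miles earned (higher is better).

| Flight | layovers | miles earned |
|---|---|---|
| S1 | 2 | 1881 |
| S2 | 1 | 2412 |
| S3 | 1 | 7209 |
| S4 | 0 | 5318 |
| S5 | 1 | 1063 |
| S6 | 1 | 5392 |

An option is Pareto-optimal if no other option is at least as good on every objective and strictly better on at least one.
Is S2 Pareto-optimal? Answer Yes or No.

No

S3 vs S2: layovers 1≤1, miles earned 7209≥2412 — S3 is at least as good on every objective and strictly better on at least one, so S3 dominates S2.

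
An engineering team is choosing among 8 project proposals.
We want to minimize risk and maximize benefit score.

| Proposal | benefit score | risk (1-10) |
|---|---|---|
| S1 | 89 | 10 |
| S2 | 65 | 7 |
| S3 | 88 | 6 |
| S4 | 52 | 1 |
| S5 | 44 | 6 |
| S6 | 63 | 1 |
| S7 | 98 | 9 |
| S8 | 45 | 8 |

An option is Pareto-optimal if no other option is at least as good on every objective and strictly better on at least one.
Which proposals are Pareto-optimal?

S3, S6, S7

S1: dominated by S7 (benefit score 98≥89, risk 9≤10).
S2: dominated by S3 (benefit score 88≥65, risk 6≤7).
S3: not dominated.
S4: dominated by S6 (benefit score 63≥52, risk 1≤1).
S5: dominated by S3 (benefit score 88≥44, risk 6≤6).
S6: not dominated.
S7: not dominated (best benefit score).
S8: dominated by S2 (benefit score 65≥45, risk 7≤8).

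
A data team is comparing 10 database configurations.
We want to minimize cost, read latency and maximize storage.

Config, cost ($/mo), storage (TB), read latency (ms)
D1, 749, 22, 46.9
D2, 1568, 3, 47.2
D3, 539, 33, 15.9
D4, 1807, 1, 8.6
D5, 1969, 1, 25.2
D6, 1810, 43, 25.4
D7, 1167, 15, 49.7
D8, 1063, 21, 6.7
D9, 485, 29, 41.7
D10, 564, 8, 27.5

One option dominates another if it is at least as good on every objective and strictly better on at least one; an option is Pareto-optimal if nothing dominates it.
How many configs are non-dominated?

4

D1: dominated by D3 (cost 539≤749, storage 33≥22, read latency 15.9≤46.9).
D2: dominated by D1 (cost 749≤1568, storage 22≥3, read latency 46.9≤47.2).
D3: not dominated.
D4: dominated by D8 (cost 1063≤1807, storage 21≥1, read latency 6.7≤8.6).
D5: dominated by D3 (cost 539≤1969, storage 33≥1, read latency 15.9≤25.2).
D6: not dominated (best storage).
D7: dominated by D1 (cost 749≤1167, storage 22≥15, read latency 46.9≤49.7).
D8: not dominated (best read latency).
D9: not dominated (best cost).
D10: dominated by D3 (cost 539≤564, storage 33≥8, read latency 15.9≤27.5).
Pareto-optimal: D3, D6, D8, D9 → 4.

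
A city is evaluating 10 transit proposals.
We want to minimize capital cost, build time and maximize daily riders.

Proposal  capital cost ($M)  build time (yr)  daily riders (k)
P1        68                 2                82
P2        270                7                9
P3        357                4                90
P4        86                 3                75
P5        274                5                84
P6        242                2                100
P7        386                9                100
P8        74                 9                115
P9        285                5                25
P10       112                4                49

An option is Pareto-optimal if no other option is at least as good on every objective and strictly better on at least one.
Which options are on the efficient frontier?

P1, P6, P8

P1: not dominated (best capital cost).
P2: dominated by P1 (capital cost 68≤270, build time 2≤7, daily riders 82≥9).
P3: dominated by P6 (capital cost 242≤357, build time 2≤4, daily riders 100≥90).
P4: dominated by P1 (capital cost 68≤86, build time 2≤3, daily riders 82≥75).
P5: dominated by P6 (capital cost 242≤274, build time 2≤5, daily riders 100≥84).
P6: not dominated.
P7: dominated by P6 (capital cost 242≤386, build time 2≤9, daily riders 100≥100).
P8: not dominated (best daily riders).
P9: dominated by P1 (capital cost 68≤285, build time 2≤5, daily riders 82≥25).
P10: dominated by P1 (capital cost 68≤112, build time 2≤4, daily riders 82≥49).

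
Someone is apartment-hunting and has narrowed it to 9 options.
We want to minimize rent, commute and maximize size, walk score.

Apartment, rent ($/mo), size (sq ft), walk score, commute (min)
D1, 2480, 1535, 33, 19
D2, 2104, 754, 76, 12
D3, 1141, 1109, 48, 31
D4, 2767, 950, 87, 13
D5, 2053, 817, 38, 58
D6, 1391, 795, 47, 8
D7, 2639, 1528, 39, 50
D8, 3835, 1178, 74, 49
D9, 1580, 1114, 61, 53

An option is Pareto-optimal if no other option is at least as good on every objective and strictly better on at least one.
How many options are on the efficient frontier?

D1: not dominated (best size).
D2: not dominated.
D3: not dominated (best rent).
D4: not dominated (best walk score).
D5: dominated by D3 (rent 1141≤2053, size 1109≥817, walk score 48≥38, commute 31≤58).
D6: not dominated (best commute).
D7: not dominated.
D8: not dominated.
D9: not dominated.
Pareto-optimal: D1, D2, D3, D4, D6, D7, D8, D9 → 8.

8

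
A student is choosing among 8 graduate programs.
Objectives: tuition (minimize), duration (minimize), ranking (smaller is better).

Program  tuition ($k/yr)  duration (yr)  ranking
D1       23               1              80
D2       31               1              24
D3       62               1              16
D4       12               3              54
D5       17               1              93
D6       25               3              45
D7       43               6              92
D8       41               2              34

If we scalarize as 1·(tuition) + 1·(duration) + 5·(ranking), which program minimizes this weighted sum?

D3

D1: 1·23 + 1·1 + 5·80 = 424
D2: 1·31 + 1·1 + 5·24 = 152
D3: 1·62 + 1·1 + 5·16 = 143
D4: 1·12 + 1·3 + 5·54 = 285
D5: 1·17 + 1·1 + 5·93 = 483
D6: 1·25 + 1·3 + 5·45 = 253
D7: 1·43 + 1·6 + 5·92 = 509
D8: 1·41 + 1·2 + 5·34 = 213
Lowest: D3 at 143.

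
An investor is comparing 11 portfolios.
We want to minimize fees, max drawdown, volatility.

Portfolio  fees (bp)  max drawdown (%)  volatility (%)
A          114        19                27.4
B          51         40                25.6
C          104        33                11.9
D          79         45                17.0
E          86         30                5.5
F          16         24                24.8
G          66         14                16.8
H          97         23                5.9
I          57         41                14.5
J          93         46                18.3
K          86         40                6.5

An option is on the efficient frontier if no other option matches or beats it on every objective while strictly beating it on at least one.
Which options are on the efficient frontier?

A: dominated by G (fees 66≤114, max drawdown 14≤19, volatility 16.8≤27.4).
B: dominated by F (fees 16≤51, max drawdown 24≤40, volatility 24.8≤25.6).
C: dominated by E (fees 86≤104, max drawdown 30≤33, volatility 5.5≤11.9).
D: dominated by G (fees 66≤79, max drawdown 14≤45, volatility 16.8≤17.0).
E: not dominated (best volatility).
F: not dominated (best fees).
G: not dominated (best max drawdown).
H: not dominated.
I: not dominated.
J: dominated by D (fees 79≤93, max drawdown 45≤46, volatility 17.0≤18.3).
K: dominated by E (fees 86≤86, max drawdown 30≤40, volatility 5.5≤6.5).

E, F, G, H, I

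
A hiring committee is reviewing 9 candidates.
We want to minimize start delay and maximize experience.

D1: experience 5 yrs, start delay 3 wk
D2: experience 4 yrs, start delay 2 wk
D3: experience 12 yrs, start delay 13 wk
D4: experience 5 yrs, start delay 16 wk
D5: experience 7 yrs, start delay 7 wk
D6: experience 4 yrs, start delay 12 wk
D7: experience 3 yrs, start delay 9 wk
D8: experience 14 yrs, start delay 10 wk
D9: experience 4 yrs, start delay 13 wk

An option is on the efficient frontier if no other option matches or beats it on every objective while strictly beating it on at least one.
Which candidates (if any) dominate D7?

D1: experience 5≥3, start delay 3≤9 — dominates D7.
D2: experience 4≥3, start delay 2≤9 — dominates D7.
D5: experience 7≥3, start delay 7≤9 — dominates D7.
Others (D3, D4, D6, D8, D9) are each worse than D7 on at least one objective.

D1, D2, D5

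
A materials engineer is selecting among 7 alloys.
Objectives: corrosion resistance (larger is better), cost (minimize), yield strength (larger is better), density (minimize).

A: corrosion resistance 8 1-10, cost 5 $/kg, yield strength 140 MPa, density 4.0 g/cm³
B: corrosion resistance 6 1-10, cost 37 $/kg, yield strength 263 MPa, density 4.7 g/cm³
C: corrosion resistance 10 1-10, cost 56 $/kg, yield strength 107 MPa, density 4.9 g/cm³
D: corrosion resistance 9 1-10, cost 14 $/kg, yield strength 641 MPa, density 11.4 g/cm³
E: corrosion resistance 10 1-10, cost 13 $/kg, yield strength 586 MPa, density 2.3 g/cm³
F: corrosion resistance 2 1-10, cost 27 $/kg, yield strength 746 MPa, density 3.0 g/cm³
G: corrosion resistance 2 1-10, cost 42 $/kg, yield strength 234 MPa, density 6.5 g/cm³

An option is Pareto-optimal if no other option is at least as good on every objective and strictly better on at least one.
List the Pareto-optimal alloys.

A: not dominated (best cost).
B: dominated by E (corrosion resistance 10≥6, cost 13≤37, yield strength 586≥263, density 2.3≤4.7).
C: dominated by E (corrosion resistance 10≥10, cost 13≤56, yield strength 586≥107, density 2.3≤4.9).
D: not dominated.
E: not dominated (best density).
F: not dominated (best yield strength).
G: dominated by B (corrosion resistance 6≥2, cost 37≤42, yield strength 263≥234, density 4.7≤6.5).

A, D, E, F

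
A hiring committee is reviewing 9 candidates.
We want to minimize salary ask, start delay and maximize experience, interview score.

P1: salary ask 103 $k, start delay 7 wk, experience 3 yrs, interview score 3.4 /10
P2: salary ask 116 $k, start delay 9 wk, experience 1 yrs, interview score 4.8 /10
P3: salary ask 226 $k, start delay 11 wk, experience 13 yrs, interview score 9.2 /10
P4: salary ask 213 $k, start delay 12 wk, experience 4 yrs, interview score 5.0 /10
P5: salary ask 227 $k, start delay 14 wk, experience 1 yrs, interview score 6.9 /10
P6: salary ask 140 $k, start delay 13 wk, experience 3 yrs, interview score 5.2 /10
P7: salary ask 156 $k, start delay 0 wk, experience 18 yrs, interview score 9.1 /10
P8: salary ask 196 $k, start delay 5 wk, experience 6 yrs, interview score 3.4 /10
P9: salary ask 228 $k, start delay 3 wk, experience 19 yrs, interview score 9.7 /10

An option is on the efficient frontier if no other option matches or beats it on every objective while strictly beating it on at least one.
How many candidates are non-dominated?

6

P1: not dominated (best salary ask).
P2: not dominated.
P3: not dominated.
P4: dominated by P7 (salary ask 156≤213, start delay 0≤12, experience 18≥4, interview score 9.1≥5.0).
P5: dominated by P3 (salary ask 226≤227, start delay 11≤14, experience 13≥1, interview score 9.2≥6.9).
P6: not dominated.
P7: not dominated (best start delay).
P8: dominated by P7 (salary ask 156≤196, start delay 0≤5, experience 18≥6, interview score 9.1≥3.4).
P9: not dominated (best experience).
Pareto-optimal: P1, P2, P3, P6, P7, P9 → 6.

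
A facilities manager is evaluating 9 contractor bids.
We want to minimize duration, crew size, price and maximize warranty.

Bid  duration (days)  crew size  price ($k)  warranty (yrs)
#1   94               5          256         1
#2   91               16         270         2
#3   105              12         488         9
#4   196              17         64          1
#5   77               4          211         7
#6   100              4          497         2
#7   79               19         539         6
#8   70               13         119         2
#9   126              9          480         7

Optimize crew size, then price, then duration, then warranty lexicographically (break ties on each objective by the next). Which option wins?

#5

First minimize crew size: best is 4, kept {#5, #6}.
Then minimize price: best is 211, kept {#5}.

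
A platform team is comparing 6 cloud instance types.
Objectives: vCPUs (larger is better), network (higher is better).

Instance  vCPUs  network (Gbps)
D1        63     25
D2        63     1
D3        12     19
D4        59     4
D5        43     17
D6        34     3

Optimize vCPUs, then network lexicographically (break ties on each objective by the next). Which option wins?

First maximize vCPUs: best is 63, kept {D1, D2}.
Then maximize network: best is 25, kept {D1}.

D1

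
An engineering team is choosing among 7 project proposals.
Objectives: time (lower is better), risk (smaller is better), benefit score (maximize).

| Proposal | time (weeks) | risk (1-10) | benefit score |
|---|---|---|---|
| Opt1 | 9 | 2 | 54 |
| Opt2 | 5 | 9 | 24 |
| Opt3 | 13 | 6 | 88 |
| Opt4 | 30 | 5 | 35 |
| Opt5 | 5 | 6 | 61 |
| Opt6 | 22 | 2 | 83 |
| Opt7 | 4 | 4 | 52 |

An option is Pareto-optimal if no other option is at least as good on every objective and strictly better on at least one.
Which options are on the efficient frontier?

Opt1, Opt3, Opt5, Opt6, Opt7

Opt1: not dominated.
Opt2: dominated by Opt5 (time 5≤5, risk 6≤9, benefit score 61≥24).
Opt3: not dominated (best benefit score).
Opt4: dominated by Opt1 (time 9≤30, risk 2≤5, benefit score 54≥35).
Opt5: not dominated.
Opt6: not dominated.
Opt7: not dominated (best time).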